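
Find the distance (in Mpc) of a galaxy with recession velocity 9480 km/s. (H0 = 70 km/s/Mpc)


d = v / H0 = 9480 / 70 = 135.4286

135.4286 Mpc


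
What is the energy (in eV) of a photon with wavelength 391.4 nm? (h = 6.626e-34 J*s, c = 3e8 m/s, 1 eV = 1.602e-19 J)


E = hc/lambda = 6.626e-34 * 3e8 / 3.914e-07 = 5.079e-19 J = 3.1702 eV

3.1702 eV


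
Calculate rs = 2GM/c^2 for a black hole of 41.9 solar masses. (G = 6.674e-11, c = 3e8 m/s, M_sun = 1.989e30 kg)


M = 41.9 * 1.989e30 kg = 8.33391e+31 kg. rs = 2GM/c^2 = 2 * 6.674e-11 * 8.33391e+31 / (3e8)^2 = 123601.1452

123601.1452 m


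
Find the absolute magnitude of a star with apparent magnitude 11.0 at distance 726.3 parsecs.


M = m - 5*log10(d) + 5 = 11.0 - 5*log10(726.3) + 5 = 1.6944

1.6944


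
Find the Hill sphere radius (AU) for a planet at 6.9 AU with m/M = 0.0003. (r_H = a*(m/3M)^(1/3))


r_H = a * (m/3M)^(1/3) = 6.9 * (0.0003/3)^(1/3) = 0.3203

0.3203 AU


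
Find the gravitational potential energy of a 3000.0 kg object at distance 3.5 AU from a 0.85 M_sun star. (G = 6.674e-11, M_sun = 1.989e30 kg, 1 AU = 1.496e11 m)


M = 0.85 * 1.989e30 kg = 1.69065e+30 kg; r = 3.5 AU * 1.496e11 m/AU = 5.236e+11 m. U = -GM*m/r = -(6.674e-11 * 1.69065e+30 * 3000.0) / 5.236e+11 = -6.465e+11

-6.465e+11 J


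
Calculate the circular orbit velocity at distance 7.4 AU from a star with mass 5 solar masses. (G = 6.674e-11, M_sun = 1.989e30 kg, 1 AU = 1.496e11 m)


v = sqrt(GM/r) = sqrt(6.674e-11 * 9.945e+30 / 1.107e+12) = 24485.7741

24485.7741 m/s


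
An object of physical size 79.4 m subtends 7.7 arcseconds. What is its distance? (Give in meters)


D = size / theta_rad, theta_rad = 7.7 * pi/(180*3600) = 3.733e-05, D = 2.127e+06

2.127e+06 m


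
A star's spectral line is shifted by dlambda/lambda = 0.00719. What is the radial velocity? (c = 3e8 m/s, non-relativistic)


v = (dlambda/lambda) * c = 0.00719 * 3e8 = 2.157e+06

2.157e+06 m/s


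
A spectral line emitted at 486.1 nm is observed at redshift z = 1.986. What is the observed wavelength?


lam_obs = lam_emit * (1 + z) = 486.1 * (1 + 1.986) = 1451.4946

1451.4946 nm


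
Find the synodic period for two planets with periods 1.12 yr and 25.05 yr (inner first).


1/P_syn = |1/P1 - 1/P2| = |1/1.12 - 1/25.05| => P_syn = 1.1724

1.1724 years


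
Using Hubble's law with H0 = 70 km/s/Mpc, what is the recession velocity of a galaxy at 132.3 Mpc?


v = H0 * d = 70 * 132.3 = 9261.0

9261.0 km/s


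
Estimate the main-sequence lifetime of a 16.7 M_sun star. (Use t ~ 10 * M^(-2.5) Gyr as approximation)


t = 10 * M^(-2.5) = 10 * 16.7^(-2.5) = 0.0088

0.0088 Gyr


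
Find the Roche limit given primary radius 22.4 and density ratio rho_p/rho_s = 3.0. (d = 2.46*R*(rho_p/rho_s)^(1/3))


d_Roche = 2.46 * 22.4 * 3.0^(1/3) = 79.4737

79.4737


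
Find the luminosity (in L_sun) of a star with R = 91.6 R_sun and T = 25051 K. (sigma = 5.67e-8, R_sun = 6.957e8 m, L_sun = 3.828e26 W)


R = 91.6 * 6.957e8 m = 6.372612e+10 m. L = 4*pi*R^2*sigma*T^4 = 4*pi*(6.372612e+10)^2 * 5.67e-8 * 25051^4 = 1.139536249e+33 W. L/L_sun = 1.139536249e+33 / 3.828e26 = 2.977e+06

2.977e+06 L_sun


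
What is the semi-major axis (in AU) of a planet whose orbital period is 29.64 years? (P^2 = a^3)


a = P^(2/3) = 29.64^(2/3) = 9.5775

9.5775 AU


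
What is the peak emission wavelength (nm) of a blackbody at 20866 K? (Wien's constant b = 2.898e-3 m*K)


lam_max = b / T = 2.898e-3 / 20866 = 1.389e-07 m = 138.8862 nm

138.8862 nm


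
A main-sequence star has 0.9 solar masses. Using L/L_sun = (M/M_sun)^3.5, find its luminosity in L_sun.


L/L_sun = (M/M_sun)^3.5 = 0.9^3.5 = 0.6916

0.6916 L_sun


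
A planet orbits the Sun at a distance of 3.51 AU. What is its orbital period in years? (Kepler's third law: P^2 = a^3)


P = a^(3/2) = 3.51^1.5 = 6.576

6.576 years


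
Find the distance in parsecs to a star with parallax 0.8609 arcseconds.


d = 1/p = 1/0.8609 = 1.1616

1.1616 pc


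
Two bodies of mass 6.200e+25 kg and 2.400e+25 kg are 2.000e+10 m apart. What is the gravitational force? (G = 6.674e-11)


F = G*m1*m2/r^2 = 6.674e-11 * 6.200e+25 * 2.400e+25 / (2.000e+10)^2 = 6.674e-11 * 1.488e+51 / 4.000e+20 = 2.483e+20

2.483e+20 N


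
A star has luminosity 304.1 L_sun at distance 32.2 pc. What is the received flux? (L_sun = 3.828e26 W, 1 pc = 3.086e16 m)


F = L / (4*pi*d^2) = 1.164e+29 / (4*pi*(9.937e+17)^2) = 9.382e-09

9.382e-09 W/m^2


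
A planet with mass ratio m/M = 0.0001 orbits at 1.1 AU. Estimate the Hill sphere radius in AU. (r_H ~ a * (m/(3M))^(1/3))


r_H = a * (m/3M)^(1/3) = 1.1 * (0.0001/3)^(1/3) = 0.0354

0.0354 AU


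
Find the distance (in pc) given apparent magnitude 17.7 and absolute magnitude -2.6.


d = 10^((m - M + 5)/5) = 10^((17.7 - -2.6 + 5)/5) = 114815.3621

114815.3621 pc


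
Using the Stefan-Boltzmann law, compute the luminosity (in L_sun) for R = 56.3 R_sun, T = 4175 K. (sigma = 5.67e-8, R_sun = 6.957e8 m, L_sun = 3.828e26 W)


R = 56.3 * 6.957e8 m = 3.916791e+10 m. L = 4*pi*R^2*sigma*T^4 = 4*pi*(3.916791e+10)^2 * 5.67e-8 * 4175^4 = 3.321082305e+29 W. L/L_sun = 3.321082305e+29 / 3.828e26 = 867.5764

867.5764 L_sun


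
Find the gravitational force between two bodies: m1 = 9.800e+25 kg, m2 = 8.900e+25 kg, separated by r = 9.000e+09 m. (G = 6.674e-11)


F = G*m1*m2/r^2 = 6.674e-11 * 9.800e+25 * 8.900e+25 / (9.000e+09)^2 = 6.674e-11 * 8.722e+51 / 8.100e+19 = 7.186e+21

7.186e+21 N


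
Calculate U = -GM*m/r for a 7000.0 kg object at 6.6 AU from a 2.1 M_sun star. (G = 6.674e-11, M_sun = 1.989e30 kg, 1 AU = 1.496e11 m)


M = 2.1 * 1.989e30 kg = 4.1769e+30 kg; r = 6.6 AU * 1.496e11 m/AU = 9.8736e+11 m. U = -GM*m/r = -(6.674e-11 * 4.1769e+30 * 7000.0) / 9.8736e+11 = -1.976e+12

-1.976e+12 J


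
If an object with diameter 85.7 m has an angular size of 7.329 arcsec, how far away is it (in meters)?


D = size / theta_rad, theta_rad = 7.329 * pi/(180*3600) = 3.553e-05, D = 2.412e+06

2.412e+06 m


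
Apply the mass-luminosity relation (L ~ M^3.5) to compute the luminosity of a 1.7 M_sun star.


L/L_sun = (M/M_sun)^3.5 = 1.7^3.5 = 6.4058

6.4058 L_sun


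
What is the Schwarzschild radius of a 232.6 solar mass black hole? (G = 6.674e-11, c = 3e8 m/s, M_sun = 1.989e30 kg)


M = 232.6 * 1.989e30 kg = 4.626414e+32 kg. rs = 2GM/c^2 = 2 * 6.674e-11 * 4.626414e+32 / (3e8)^2 = 686148.6008

686148.6008 m


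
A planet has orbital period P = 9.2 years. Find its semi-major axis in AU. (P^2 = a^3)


a = P^(2/3) = 9.2^(2/3) = 4.3906

4.3906 AU


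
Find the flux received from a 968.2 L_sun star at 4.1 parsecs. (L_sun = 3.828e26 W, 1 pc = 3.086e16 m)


F = L / (4*pi*d^2) = 3.706e+29 / (4*pi*(1.265e+17)^2) = 1.842e-06

1.842e-06 W/m^2


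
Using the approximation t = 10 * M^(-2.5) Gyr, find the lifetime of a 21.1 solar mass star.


t = 10 * M^(-2.5) = 10 * 21.1^(-2.5) = 0.0049

0.0049 Gyr


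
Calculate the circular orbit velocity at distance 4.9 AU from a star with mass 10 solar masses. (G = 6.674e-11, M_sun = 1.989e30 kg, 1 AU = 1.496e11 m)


v = sqrt(GM/r) = sqrt(6.674e-11 * 1.989e+31 / 7.330e+11) = 42554.614

42554.614 m/s


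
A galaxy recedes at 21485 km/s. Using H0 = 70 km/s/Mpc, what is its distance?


d = v / H0 = 21485 / 70 = 306.9286

306.9286 Mpc


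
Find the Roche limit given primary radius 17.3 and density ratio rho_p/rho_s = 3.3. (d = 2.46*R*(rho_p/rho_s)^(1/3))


d_Roche = 2.46 * 17.3 * 3.3^(1/3) = 63.3606

63.3606


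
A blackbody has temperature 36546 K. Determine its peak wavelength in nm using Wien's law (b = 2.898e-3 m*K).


lam_max = b / T = 2.898e-3 / 36546 = 7.930e-08 m = 79.2973 nm

79.2973 nm


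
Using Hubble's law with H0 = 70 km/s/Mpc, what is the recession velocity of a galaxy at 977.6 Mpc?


v = H0 * d = 70 * 977.6 = 68432.0

68432.0 km/s


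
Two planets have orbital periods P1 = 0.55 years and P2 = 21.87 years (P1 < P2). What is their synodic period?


1/P_syn = |1/P1 - 1/P2| = |1/0.55 - 1/21.87| => P_syn = 0.5642

0.5642 years


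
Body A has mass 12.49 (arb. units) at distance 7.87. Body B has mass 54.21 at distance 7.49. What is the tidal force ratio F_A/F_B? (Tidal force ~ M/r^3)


Ratio = (M1/r1^3) / (M2/r2^3) = (12.49/7.87^3) / (54.21/7.49^3) = 0.1986

0.1986


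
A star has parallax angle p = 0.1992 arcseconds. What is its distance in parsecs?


d = 1/p = 1/0.1992 = 5.0201

5.0201 pc


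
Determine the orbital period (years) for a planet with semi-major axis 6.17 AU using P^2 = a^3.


P = a^(3/2) = 6.17^1.5 = 15.326

15.326 years


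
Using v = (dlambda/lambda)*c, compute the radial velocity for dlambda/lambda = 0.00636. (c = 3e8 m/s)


v = (dlambda/lambda) * c = 0.00636 * 3e8 = 1.908e+06

1.908e+06 m/s


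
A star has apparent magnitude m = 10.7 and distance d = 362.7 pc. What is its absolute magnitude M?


M = m - 5*log10(d) + 5 = 10.7 - 5*log10(362.7) + 5 = 2.9023

2.9023


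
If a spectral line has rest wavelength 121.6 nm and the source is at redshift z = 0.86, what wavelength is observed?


lam_obs = lam_emit * (1 + z) = 121.6 * (1 + 0.86) = 226.176

226.176 nm


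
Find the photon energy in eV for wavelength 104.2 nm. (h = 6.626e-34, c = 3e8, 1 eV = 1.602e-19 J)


E = hc/lambda = 6.626e-34 * 3e8 / 1.042e-07 = 1.908e-18 J = 11.9081 eV

11.9081 eV


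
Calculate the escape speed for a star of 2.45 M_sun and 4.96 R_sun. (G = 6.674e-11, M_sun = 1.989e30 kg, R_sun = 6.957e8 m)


M = 2.45 * 1.989e30 kg = 4.87305e+30 kg; R = 4.96 * 6.957e8 m = 3.450672e+09 m. v_esc = sqrt(2GM/R) = sqrt(2 * 6.674e-11 * 4.87305e+30 / 3.450672e+09) = 434166.8822

434166.8822 m/s


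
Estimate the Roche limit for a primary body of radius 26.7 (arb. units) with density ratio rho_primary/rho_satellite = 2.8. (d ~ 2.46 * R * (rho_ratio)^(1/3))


d_Roche = 2.46 * 26.7 * 2.8^(1/3) = 92.5761

92.5761


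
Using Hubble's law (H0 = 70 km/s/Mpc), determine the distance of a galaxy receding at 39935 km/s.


d = v / H0 = 39935 / 70 = 570.5

570.5 Mpc


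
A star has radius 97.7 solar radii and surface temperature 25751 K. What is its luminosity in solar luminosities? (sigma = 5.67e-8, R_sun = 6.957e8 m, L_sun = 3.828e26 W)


R = 97.7 * 6.957e8 m = 6.796989e+10 m. L = 4*pi*R^2*sigma*T^4 = 4*pi*(6.796989e+10)^2 * 5.67e-8 * 25751^4 = 1.447446273e+33 W. L/L_sun = 1.447446273e+33 / 3.828e26 = 3.781e+06

3.781e+06 L_sun


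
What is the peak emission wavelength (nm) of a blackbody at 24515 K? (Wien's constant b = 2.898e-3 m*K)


lam_max = b / T = 2.898e-3 / 24515 = 1.182e-07 m = 118.2133 nm

118.2133 nm


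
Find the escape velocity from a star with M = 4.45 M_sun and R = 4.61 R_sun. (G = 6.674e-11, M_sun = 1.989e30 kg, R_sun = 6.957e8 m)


M = 4.45 * 1.989e30 kg = 8.85105e+30 kg; R = 4.61 * 6.957e8 m = 3.207177e+09 m. v_esc = sqrt(2GM/R) = sqrt(2 * 6.674e-11 * 8.85105e+30 / 3.207177e+09) = 606937.5841

606937.5841 m/s


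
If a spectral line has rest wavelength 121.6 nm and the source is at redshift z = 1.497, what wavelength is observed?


lam_obs = lam_emit * (1 + z) = 121.6 * (1 + 1.497) = 303.6352

303.6352 nm


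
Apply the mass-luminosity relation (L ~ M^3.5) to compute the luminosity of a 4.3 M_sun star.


L/L_sun = (M/M_sun)^3.5 = 4.3^3.5 = 164.8692

164.8692 L_sun


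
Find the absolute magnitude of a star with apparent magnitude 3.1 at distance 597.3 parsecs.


M = m - 5*log10(d) + 5 = 3.1 - 5*log10(597.3) + 5 = -5.781

-5.781


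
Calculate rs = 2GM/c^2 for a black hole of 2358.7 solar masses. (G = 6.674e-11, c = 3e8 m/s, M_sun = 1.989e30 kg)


M = 2358.7 * 1.989e30 kg = 4.6914543e+33 kg. rs = 2GM/c^2 = 2 * 6.674e-11 * 4.6914543e+33 / (3e8)^2 = 6.958e+06

6.958e+06 m


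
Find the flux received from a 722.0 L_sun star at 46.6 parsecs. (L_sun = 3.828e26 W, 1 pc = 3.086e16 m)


F = L / (4*pi*d^2) = 2.764e+29 / (4*pi*(1.438e+18)^2) = 1.063e-08

1.063e-08 W/m^2


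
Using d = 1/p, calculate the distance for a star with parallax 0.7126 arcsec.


d = 1/p = 1/0.7126 = 1.4033

1.4033 pc


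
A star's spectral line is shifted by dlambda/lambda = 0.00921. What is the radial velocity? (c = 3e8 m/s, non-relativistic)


v = (dlambda/lambda) * c = 0.00921 * 3e8 = 2.763e+06

2.763e+06 m/s


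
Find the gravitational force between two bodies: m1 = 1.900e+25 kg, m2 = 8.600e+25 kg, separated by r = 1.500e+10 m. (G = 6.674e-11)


F = G*m1*m2/r^2 = 6.674e-11 * 1.900e+25 * 8.600e+25 / (1.500e+10)^2 = 6.674e-11 * 1.634e+51 / 2.250e+20 = 4.847e+20

4.847e+20 N


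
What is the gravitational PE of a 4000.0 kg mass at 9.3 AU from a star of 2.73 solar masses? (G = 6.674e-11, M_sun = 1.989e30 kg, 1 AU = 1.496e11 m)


M = 2.73 * 1.989e30 kg = 5.42997e+30 kg; r = 9.3 AU * 1.496e11 m/AU = 1.39128e+12 m. U = -GM*m/r = -(6.674e-11 * 5.42997e+30 * 4000.0) / 1.39128e+12 = -1.042e+12

-1.042e+12 J


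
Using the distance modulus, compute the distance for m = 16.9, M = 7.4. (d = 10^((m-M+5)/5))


d = 10^((m - M + 5)/5) = 10^((16.9 - 7.4 + 5)/5) = 794.3282

794.3282 pc


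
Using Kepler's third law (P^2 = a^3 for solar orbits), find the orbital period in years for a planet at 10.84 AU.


P = a^(3/2) = 10.84^1.5 = 35.6898

35.6898 years


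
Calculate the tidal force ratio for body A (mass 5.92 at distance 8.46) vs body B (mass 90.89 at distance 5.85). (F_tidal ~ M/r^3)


Ratio = (M1/r1^3) / (M2/r2^3) = (5.92/8.46^3) / (90.89/5.85^3) = 0.0215

0.0215


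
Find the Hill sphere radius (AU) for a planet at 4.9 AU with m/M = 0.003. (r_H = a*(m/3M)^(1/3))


r_H = a * (m/3M)^(1/3) = 4.9 * (0.003/3)^(1/3) = 0.49

0.49 AU


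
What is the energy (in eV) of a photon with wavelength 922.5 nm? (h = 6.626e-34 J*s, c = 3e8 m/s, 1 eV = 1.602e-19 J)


E = hc/lambda = 6.626e-34 * 3e8 / 9.225e-07 = 2.155e-19 J = 1.3451 eV

1.3451 eV


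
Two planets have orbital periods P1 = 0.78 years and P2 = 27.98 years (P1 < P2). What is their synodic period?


1/P_syn = |1/P1 - 1/P2| = |1/0.78 - 1/27.98| => P_syn = 0.8024

0.8024 years


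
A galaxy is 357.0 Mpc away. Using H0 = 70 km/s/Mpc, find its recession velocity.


v = H0 * d = 70 * 357.0 = 24990.0

24990.0 km/s


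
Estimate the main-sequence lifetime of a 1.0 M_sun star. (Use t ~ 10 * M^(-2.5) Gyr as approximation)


t = 10 * M^(-2.5) = 10 * 1.0^(-2.5) = 10.0

10.0 Gyr


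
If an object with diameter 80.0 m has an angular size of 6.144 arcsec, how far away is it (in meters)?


D = size / theta_rad, theta_rad = 6.144 * pi/(180*3600) = 2.979e-05, D = 2.686e+06

2.686e+06 m


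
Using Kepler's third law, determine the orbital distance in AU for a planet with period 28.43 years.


a = P^(2/3) = 28.43^(2/3) = 9.315

9.315 AU


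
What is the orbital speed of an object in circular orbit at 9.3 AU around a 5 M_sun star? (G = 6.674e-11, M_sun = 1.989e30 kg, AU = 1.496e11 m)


v = sqrt(GM/r) = sqrt(6.674e-11 * 9.945e+30 / 1.391e+12) = 21841.7898

21841.7898 m/s


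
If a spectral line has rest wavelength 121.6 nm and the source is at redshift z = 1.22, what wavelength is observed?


lam_obs = lam_emit * (1 + z) = 121.6 * (1 + 1.22) = 269.952

269.952 nm


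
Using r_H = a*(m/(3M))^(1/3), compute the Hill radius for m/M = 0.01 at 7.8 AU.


r_H = a * (m/3M)^(1/3) = 7.8 * (0.01/3)^(1/3) = 1.1652

1.1652 AU


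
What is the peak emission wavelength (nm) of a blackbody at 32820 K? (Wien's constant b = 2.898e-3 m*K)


lam_max = b / T = 2.898e-3 / 32820 = 8.830e-08 m = 88.2998 nm

88.2998 nm


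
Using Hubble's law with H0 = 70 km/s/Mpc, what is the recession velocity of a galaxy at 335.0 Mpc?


v = H0 * d = 70 * 335.0 = 23450.0

23450.0 km/s


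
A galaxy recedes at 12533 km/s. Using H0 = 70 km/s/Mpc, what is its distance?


d = v / H0 = 12533 / 70 = 179.0429

179.0429 Mpc


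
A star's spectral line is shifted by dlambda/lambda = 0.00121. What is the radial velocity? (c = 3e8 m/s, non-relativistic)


v = (dlambda/lambda) * c = 0.00121 * 3e8 = 363000.0

363000.0 m/s


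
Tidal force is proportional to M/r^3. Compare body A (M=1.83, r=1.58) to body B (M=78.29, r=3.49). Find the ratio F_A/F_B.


Ratio = (M1/r1^3) / (M2/r2^3) = (1.83/1.58^3) / (78.29/3.49^3) = 0.2519

0.2519


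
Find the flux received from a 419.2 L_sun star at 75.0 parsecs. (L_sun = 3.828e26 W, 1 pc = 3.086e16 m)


F = L / (4*pi*d^2) = 1.605e+29 / (4*pi*(2.314e+18)^2) = 2.384e-09

2.384e-09 W/m^2


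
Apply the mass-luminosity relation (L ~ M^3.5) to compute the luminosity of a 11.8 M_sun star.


L/L_sun = (M/M_sun)^3.5 = 11.8^3.5 = 5644.0003

5644.0003 L_sun


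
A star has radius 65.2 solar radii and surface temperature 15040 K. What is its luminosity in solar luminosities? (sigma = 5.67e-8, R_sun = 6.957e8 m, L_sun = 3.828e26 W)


R = 65.2 * 6.957e8 m = 4.535964e+10 m. L = 4*pi*R^2*sigma*T^4 = 4*pi*(4.535964e+10)^2 * 5.67e-8 * 15040^4 = 7.50107428e+31 W. L/L_sun = 7.50107428e+31 / 3.828e26 = 195952.8286

195952.8286 L_sun


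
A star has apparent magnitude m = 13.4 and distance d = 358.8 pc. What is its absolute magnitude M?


M = m - 5*log10(d) + 5 = 13.4 - 5*log10(358.8) + 5 = 5.6257

5.6257


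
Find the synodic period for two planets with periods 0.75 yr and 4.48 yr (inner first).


1/P_syn = |1/P1 - 1/P2| = |1/0.75 - 1/4.48| => P_syn = 0.9008

0.9008 years


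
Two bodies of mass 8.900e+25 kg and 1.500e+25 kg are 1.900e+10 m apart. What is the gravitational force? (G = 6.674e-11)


F = G*m1*m2/r^2 = 6.674e-11 * 8.900e+25 * 1.500e+25 / (1.900e+10)^2 = 6.674e-11 * 1.335e+51 / 3.610e+20 = 2.468e+20

2.468e+20 N


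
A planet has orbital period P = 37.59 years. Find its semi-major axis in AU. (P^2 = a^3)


a = P^(2/3) = 37.59^(2/3) = 11.2214

11.2214 AU


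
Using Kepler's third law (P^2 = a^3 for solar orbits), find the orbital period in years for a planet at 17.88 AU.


P = a^(3/2) = 17.88^1.5 = 75.6051

75.6051 years


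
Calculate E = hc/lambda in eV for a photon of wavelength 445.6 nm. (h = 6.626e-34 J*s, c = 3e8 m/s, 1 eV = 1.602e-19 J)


E = hc/lambda = 6.626e-34 * 3e8 / 4.456e-07 = 4.461e-19 J = 2.7846 eV

2.7846 eV


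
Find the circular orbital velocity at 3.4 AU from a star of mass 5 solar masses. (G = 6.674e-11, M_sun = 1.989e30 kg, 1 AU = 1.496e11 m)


v = sqrt(GM/r) = sqrt(6.674e-11 * 9.945e+30 / 5.086e+11) = 36123.5347

36123.5347 m/s


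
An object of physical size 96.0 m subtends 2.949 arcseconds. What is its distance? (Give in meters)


D = size / theta_rad, theta_rad = 2.949 * pi/(180*3600) = 1.430e-05, D = 6.715e+06

6.715e+06 m


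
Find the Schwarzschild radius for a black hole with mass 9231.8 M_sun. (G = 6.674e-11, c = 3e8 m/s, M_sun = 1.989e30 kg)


M = 9231.8 * 1.989e30 kg = 1.83620502e+34 kg. rs = 2GM/c^2 = 2 * 6.674e-11 * 1.83620502e+34 / (3e8)^2 = 2.723e+07

2.723e+07 m


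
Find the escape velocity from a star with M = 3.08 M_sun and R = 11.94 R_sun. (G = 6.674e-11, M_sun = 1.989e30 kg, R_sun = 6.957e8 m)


M = 3.08 * 1.989e30 kg = 6.12612e+30 kg; R = 11.94 * 6.957e8 m = 8.306658e+09 m. v_esc = sqrt(2GM/R) = sqrt(2 * 6.674e-11 * 6.12612e+30 / 8.306658e+09) = 313752.8531

313752.8531 m/s


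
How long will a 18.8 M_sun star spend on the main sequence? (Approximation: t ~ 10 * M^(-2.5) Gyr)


t = 10 * M^(-2.5) = 10 * 18.8^(-2.5) = 0.0065

0.0065 Gyr


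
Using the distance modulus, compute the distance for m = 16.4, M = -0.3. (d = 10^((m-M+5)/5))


d = 10^((m - M + 5)/5) = 10^((16.4 - -0.3 + 5)/5) = 21877.6162

21877.6162 pc


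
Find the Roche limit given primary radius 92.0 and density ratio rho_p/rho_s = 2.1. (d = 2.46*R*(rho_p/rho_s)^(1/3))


d_Roche = 2.46 * 92.0 * 2.1^(1/3) = 289.8207

289.8207


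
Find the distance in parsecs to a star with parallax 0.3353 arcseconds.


d = 1/p = 1/0.3353 = 2.9824

2.9824 pc


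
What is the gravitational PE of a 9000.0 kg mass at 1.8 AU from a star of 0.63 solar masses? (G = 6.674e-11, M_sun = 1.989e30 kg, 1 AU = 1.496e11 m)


M = 0.63 * 1.989e30 kg = 1.25307e+30 kg; r = 1.8 AU * 1.496e11 m/AU = 2.6928e+11 m. U = -GM*m/r = -(6.674e-11 * 1.25307e+30 * 9000.0) / 2.6928e+11 = -2.795e+12

-2.795e+12 J


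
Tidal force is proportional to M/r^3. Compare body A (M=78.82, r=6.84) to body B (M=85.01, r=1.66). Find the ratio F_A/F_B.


Ratio = (M1/r1^3) / (M2/r2^3) = (78.82/6.84^3) / (85.01/1.66^3) = 0.0133

0.0133


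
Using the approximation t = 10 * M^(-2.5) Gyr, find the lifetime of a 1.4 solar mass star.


t = 10 * M^(-2.5) = 10 * 1.4^(-2.5) = 4.312

4.312 Gyr


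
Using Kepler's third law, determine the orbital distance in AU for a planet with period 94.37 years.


a = P^(2/3) = 94.37^(2/3) = 20.7279

20.7279 AU


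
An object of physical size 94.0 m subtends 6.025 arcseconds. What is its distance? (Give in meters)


D = size / theta_rad, theta_rad = 6.025 * pi/(180*3600) = 2.921e-05, D = 3.218e+06

3.218e+06 m


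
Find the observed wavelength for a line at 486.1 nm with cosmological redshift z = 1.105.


lam_obs = lam_emit * (1 + z) = 486.1 * (1 + 1.105) = 1023.2405

1023.2405 nm


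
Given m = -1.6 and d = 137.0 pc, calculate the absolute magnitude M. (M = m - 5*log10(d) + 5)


M = m - 5*log10(d) + 5 = -1.6 - 5*log10(137.0) + 5 = -7.2836

-7.2836


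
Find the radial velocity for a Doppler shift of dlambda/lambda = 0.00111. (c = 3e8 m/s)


v = (dlambda/lambda) * c = 0.00111 * 3e8 = 333000.0

333000.0 m/s


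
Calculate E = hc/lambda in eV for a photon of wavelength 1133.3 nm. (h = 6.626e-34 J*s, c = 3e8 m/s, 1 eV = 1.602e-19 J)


E = hc/lambda = 6.626e-34 * 3e8 / 1.133e-06 = 1.754e-19 J = 1.0949 eV

1.0949 eV


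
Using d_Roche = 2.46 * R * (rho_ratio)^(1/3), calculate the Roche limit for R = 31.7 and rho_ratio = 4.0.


d_Roche = 2.46 * 31.7 * 4.0^(1/3) = 123.7887

123.7887


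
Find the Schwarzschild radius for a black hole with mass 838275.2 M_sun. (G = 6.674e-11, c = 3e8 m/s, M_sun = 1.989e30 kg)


M = 838275.2 * 1.989e30 kg = 1.667329373e+36 kg. rs = 2GM/c^2 = 2 * 6.674e-11 * 1.667329373e+36 / (3e8)^2 = 2.473e+09

2.473e+09 m


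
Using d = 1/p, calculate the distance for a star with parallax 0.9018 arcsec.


d = 1/p = 1/0.9018 = 1.1089

1.1089 pc


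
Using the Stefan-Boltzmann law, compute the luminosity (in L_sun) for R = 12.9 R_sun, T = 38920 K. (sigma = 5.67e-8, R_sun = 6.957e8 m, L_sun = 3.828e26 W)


R = 12.9 * 6.957e8 m = 8.97453e+09 m. L = 4*pi*R^2*sigma*T^4 = 4*pi*(8.97453e+09)^2 * 5.67e-8 * 38920^4 = 1.316763188e+32 W. L/L_sun = 1.316763188e+32 / 3.828e26 = 343982.024

343982.024 L_sun


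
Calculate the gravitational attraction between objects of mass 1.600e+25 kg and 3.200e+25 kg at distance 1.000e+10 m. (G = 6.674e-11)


F = G*m1*m2/r^2 = 6.674e-11 * 1.600e+25 * 3.200e+25 / (1.000e+10)^2 = 6.674e-11 * 5.120e+50 / 1.000e+20 = 3.417e+20

3.417e+20 N


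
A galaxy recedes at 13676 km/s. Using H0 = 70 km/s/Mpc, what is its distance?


d = v / H0 = 13676 / 70 = 195.3714

195.3714 Mpc


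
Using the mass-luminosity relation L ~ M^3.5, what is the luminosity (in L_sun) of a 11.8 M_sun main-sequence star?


L/L_sun = (M/M_sun)^3.5 = 11.8^3.5 = 5644.0003

5644.0003 L_sun


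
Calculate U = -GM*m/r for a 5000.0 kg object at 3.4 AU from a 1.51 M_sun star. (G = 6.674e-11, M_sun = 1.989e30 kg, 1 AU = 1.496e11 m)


M = 1.51 * 1.989e30 kg = 3.00339e+30 kg; r = 3.4 AU * 1.496e11 m/AU = 5.0864e+11 m. U = -GM*m/r = -(6.674e-11 * 3.00339e+30 * 5000.0) / 5.0864e+11 = -1.970e+12

-1.970e+12 J


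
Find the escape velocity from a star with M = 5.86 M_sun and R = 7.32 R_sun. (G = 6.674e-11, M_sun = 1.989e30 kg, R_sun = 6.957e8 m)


M = 5.86 * 1.989e30 kg = 1.165554e+31 kg; R = 7.32 * 6.957e8 m = 5.092524e+09 m. v_esc = sqrt(2GM/R) = sqrt(2 * 6.674e-11 * 1.165554e+31 / 5.092524e+09) = 552723.2793

552723.2793 m/s


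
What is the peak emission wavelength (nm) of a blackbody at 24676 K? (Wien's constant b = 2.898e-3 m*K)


lam_max = b / T = 2.898e-3 / 24676 = 1.174e-07 m = 117.442 nm

117.442 nm


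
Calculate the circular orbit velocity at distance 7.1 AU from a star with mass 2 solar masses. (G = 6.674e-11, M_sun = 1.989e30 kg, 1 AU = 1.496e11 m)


v = sqrt(GM/r) = sqrt(6.674e-11 * 3.978e+30 / 1.062e+12) = 15809.9508

15809.9508 m/s


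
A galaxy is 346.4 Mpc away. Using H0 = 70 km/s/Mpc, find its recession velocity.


v = H0 * d = 70 * 346.4 = 24248.0

24248.0 km/s


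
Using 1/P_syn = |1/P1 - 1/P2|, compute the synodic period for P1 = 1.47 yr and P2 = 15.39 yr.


1/P_syn = |1/P1 - 1/P2| = |1/1.47 - 1/15.39| => P_syn = 1.6252

1.6252 years


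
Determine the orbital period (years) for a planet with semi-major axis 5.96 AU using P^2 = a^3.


P = a^(3/2) = 5.96^1.5 = 14.5502

14.5502 years


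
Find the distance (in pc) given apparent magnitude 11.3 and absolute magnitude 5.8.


d = 10^((m - M + 5)/5) = 10^((11.3 - 5.8 + 5)/5) = 125.8925

125.8925 pc


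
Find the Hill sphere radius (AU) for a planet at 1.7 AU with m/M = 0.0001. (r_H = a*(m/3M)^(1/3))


r_H = a * (m/3M)^(1/3) = 1.7 * (0.0001/3)^(1/3) = 0.0547

0.0547 AU


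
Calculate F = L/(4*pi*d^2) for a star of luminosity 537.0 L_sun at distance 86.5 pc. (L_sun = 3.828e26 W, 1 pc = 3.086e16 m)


F = L / (4*pi*d^2) = 2.056e+29 / (4*pi*(2.669e+18)^2) = 2.296e-09

2.296e-09 W/m^2


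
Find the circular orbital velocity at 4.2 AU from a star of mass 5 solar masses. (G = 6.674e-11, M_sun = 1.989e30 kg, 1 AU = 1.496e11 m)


v = sqrt(GM/r) = sqrt(6.674e-11 * 9.945e+30 / 6.283e+11) = 32501.6233

32501.6233 m/s


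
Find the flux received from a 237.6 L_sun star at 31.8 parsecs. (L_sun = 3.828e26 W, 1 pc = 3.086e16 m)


F = L / (4*pi*d^2) = 9.095e+28 / (4*pi*(9.813e+17)^2) = 7.516e-09

7.516e-09 W/m^2


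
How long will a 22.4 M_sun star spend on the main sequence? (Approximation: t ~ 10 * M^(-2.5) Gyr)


t = 10 * M^(-2.5) = 10 * 22.4^(-2.5) = 0.0042

0.0042 Gyr


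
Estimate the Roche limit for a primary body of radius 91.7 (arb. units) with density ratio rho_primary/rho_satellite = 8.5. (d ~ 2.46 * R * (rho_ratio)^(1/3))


d_Roche = 2.46 * 91.7 * 8.5^(1/3) = 460.374

460.374


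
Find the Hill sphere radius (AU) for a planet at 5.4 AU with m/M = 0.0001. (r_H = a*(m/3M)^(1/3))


r_H = a * (m/3M)^(1/3) = 5.4 * (0.0001/3)^(1/3) = 0.1738

0.1738 AU


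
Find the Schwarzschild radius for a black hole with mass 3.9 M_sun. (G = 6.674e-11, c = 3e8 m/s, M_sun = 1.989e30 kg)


M = 3.9 * 1.989e30 kg = 7.7571e+30 kg. rs = 2GM/c^2 = 2 * 6.674e-11 * 7.7571e+30 / (3e8)^2 = 11504.6412

11504.6412 m


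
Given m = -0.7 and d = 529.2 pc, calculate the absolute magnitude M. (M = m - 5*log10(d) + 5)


M = m - 5*log10(d) + 5 = -0.7 - 5*log10(529.2) + 5 = -9.3181

-9.3181


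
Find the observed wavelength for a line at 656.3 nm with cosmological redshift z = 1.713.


lam_obs = lam_emit * (1 + z) = 656.3 * (1 + 1.713) = 1780.5419

1780.5419 nm


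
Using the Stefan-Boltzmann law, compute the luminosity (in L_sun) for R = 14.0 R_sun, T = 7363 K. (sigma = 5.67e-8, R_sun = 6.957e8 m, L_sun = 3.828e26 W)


R = 14.0 * 6.957e8 m = 9.7398e+09 m. L = 4*pi*R^2*sigma*T^4 = 4*pi*(9.7398e+09)^2 * 5.67e-8 * 7363^4 = 1.986608105e+29 W. L/L_sun = 1.986608105e+29 / 3.828e26 = 518.9676

518.9676 L_sun


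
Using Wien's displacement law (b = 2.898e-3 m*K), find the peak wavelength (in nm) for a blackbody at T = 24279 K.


lam_max = b / T = 2.898e-3 / 24279 = 1.194e-07 m = 119.3624 nm

119.3624 nm


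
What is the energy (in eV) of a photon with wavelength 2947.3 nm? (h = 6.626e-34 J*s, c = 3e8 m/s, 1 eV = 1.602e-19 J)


E = hc/lambda = 6.626e-34 * 3e8 / 2.947e-06 = 6.744e-20 J = 0.421 eV

0.421 eV


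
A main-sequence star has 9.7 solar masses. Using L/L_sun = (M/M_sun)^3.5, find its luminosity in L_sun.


L/L_sun = (M/M_sun)^3.5 = 9.7^3.5 = 2842.5039

2842.5039 L_sun


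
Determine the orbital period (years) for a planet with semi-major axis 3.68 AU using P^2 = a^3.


P = a^(3/2) = 3.68^1.5 = 7.0595

7.0595 years


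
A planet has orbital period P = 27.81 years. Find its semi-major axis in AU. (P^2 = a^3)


a = P^(2/3) = 27.81^(2/3) = 9.1791

9.1791 AU


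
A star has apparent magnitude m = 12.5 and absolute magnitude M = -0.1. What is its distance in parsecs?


d = 10^((m - M + 5)/5) = 10^((12.5 - -0.1 + 5)/5) = 3311.3112

3311.3112 pc


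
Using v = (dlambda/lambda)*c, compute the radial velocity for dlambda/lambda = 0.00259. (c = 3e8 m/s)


v = (dlambda/lambda) * c = 0.00259 * 3e8 = 777000.0

777000.0 m/s


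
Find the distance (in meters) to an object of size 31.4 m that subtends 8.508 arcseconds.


D = size / theta_rad, theta_rad = 8.508 * pi/(180*3600) = 4.125e-05, D = 761249.9901

761249.9901 m


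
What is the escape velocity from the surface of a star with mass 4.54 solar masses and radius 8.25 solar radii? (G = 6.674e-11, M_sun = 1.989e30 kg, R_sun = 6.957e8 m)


M = 4.54 * 1.989e30 kg = 9.03006e+30 kg; R = 8.25 * 6.957e8 m = 5.739525e+09 m. v_esc = sqrt(2GM/R) = sqrt(2 * 6.674e-11 * 9.03006e+30 / 5.739525e+09) = 458263.6829

458263.6829 m/s


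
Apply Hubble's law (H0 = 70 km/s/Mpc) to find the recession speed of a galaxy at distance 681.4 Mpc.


v = H0 * d = 70 * 681.4 = 47698.0

47698.0 km/s


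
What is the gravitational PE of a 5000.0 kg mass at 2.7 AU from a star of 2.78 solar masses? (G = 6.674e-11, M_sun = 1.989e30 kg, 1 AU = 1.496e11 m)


M = 2.78 * 1.989e30 kg = 5.52942e+30 kg; r = 2.7 AU * 1.496e11 m/AU = 4.0392e+11 m. U = -GM*m/r = -(6.674e-11 * 5.52942e+30 * 5000.0) / 4.0392e+11 = -4.568e+12

-4.568e+12 J


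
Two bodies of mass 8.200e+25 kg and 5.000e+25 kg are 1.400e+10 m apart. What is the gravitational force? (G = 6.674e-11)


F = G*m1*m2/r^2 = 6.674e-11 * 8.200e+25 * 5.000e+25 / (1.400e+10)^2 = 6.674e-11 * 4.100e+51 / 1.960e+20 = 1.396e+21

1.396e+21 N


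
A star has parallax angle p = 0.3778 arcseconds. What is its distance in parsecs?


d = 1/p = 1/0.3778 = 2.6469

2.6469 pc


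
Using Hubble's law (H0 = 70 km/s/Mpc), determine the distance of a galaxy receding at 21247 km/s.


d = v / H0 = 21247 / 70 = 303.5286

303.5286 Mpc


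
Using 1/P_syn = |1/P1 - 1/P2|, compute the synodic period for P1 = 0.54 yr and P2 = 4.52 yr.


1/P_syn = |1/P1 - 1/P2| = |1/0.54 - 1/4.52| => P_syn = 0.6133

0.6133 years


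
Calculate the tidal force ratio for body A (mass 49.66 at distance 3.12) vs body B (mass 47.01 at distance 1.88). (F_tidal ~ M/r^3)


Ratio = (M1/r1^3) / (M2/r2^3) = (49.66/3.12^3) / (47.01/1.88^3) = 0.2311

0.2311


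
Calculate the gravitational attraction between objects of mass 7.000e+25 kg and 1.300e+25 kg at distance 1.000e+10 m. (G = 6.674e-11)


F = G*m1*m2/r^2 = 6.674e-11 * 7.000e+25 * 1.300e+25 / (1.000e+10)^2 = 6.674e-11 * 9.100e+50 / 1.000e+20 = 6.073e+20

6.073e+20 N


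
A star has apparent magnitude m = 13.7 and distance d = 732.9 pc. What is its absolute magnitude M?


M = m - 5*log10(d) + 5 = 13.7 - 5*log10(732.9) + 5 = 4.3748

4.3748


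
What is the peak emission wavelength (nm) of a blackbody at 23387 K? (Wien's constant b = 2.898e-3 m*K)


lam_max = b / T = 2.898e-3 / 23387 = 1.239e-07 m = 123.915 nm

123.915 nm


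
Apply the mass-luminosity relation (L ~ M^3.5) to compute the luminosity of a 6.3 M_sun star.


L/L_sun = (M/M_sun)^3.5 = 6.3^3.5 = 627.613

627.613 L_sun


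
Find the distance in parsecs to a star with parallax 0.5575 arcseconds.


d = 1/p = 1/0.5575 = 1.7937

1.7937 pc


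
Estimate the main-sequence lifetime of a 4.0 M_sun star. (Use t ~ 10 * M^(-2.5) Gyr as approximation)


t = 10 * M^(-2.5) = 10 * 4.0^(-2.5) = 0.3125

0.3125 Gyr


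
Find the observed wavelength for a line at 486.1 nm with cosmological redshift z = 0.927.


lam_obs = lam_emit * (1 + z) = 486.1 * (1 + 0.927) = 936.7147

936.7147 nm


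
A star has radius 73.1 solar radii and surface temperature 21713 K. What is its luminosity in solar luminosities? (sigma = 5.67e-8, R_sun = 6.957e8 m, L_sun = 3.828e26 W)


R = 73.1 * 6.957e8 m = 5.085567e+10 m. L = 4*pi*R^2*sigma*T^4 = 4*pi*(5.085567e+10)^2 * 5.67e-8 * 21713^4 = 4.095915732e+32 W. L/L_sun = 4.095915732e+32 / 3.828e26 = 1.070e+06

1.070e+06 L_sun


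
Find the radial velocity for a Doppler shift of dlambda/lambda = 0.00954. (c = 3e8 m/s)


v = (dlambda/lambda) * c = 0.00954 * 3e8 = 2.862e+06

2.862e+06 m/s


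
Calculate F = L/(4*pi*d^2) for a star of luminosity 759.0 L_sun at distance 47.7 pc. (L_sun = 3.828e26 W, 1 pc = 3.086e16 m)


F = L / (4*pi*d^2) = 2.905e+29 / (4*pi*(1.472e+18)^2) = 1.067e-08

1.067e-08 W/m^2


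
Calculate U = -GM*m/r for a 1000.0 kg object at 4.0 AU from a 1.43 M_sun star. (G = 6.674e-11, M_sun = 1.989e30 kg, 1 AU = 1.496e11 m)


M = 1.43 * 1.989e30 kg = 2.84427e+30 kg; r = 4.0 AU * 1.496e11 m/AU = 5.984e+11 m. U = -GM*m/r = -(6.674e-11 * 2.84427e+30 * 1000.0) / 5.984e+11 = -3.172e+11

-3.172e+11 J


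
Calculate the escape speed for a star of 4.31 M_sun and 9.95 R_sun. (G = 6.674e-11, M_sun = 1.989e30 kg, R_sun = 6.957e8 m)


M = 4.31 * 1.989e30 kg = 8.57259e+30 kg; R = 9.95 * 6.957e8 m = 6.922215e+09 m. v_esc = sqrt(2GM/R) = sqrt(2 * 6.674e-11 * 8.57259e+30 / 6.922215e+09) = 406575.8546

406575.8546 m/s


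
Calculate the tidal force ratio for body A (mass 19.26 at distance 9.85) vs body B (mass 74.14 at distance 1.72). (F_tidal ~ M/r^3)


Ratio = (M1/r1^3) / (M2/r2^3) = (19.26/9.85^3) / (74.14/1.72^3) = 0.0014

0.0014


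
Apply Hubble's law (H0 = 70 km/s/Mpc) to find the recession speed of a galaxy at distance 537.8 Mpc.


v = H0 * d = 70 * 537.8 = 37646.0

37646.0 km/s


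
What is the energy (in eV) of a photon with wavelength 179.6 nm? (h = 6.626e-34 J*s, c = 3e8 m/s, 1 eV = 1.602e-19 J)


E = hc/lambda = 6.626e-34 * 3e8 / 1.796e-07 = 1.107e-18 J = 6.9088 eV

6.9088 eV


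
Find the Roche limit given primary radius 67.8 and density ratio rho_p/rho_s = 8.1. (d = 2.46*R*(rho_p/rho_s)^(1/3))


d_Roche = 2.46 * 67.8 * 8.1^(1/3) = 334.9601

334.9601


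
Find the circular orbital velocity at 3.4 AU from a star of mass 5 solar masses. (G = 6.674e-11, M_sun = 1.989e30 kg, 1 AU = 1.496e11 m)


v = sqrt(GM/r) = sqrt(6.674e-11 * 9.945e+30 / 5.086e+11) = 36123.5347

36123.5347 m/s


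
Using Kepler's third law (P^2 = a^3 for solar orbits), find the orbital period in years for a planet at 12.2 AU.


P = a^(3/2) = 12.2^1.5 = 42.6128

42.6128 years


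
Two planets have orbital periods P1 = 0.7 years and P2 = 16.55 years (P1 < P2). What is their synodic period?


1/P_syn = |1/P1 - 1/P2| = |1/0.7 - 1/16.55| => P_syn = 0.7309

0.7309 years


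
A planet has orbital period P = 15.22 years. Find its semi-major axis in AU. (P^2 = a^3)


a = P^(2/3) = 15.22^(2/3) = 6.1415

6.1415 AU


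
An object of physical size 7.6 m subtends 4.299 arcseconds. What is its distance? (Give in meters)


D = size / theta_rad, theta_rad = 4.299 * pi/(180*3600) = 2.084e-05, D = 364645.8543

364645.8543 m


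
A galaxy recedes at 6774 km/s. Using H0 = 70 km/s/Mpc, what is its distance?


d = v / H0 = 6774 / 70 = 96.7714

96.7714 Mpc


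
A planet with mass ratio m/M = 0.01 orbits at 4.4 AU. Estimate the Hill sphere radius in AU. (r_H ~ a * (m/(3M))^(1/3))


r_H = a * (m/3M)^(1/3) = 4.4 * (0.01/3)^(1/3) = 0.6573

0.6573 AU


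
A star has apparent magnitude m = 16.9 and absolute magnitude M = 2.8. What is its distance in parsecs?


d = 10^((m - M + 5)/5) = 10^((16.9 - 2.8 + 5)/5) = 6606.9345

6606.9345 pc


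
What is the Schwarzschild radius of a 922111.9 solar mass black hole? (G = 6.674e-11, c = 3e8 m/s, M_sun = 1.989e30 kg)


M = 922111.9 * 1.989e30 kg = 1.834080569e+36 kg. rs = 2GM/c^2 = 2 * 6.674e-11 * 1.834080569e+36 / (3e8)^2 = 2.720e+09

2.720e+09 m


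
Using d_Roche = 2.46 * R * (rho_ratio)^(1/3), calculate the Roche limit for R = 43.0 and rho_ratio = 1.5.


d_Roche = 2.46 * 43.0 * 1.5^(1/3) = 121.0879

121.0879


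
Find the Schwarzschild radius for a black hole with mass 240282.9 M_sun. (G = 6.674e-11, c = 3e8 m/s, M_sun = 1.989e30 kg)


M = 240282.9 * 1.989e30 kg = 4.779226881e+35 kg. rs = 2GM/c^2 = 2 * 6.674e-11 * 4.779226881e+35 / (3e8)^2 = 7.088e+08

7.088e+08 m


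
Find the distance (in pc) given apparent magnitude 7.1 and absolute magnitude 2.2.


d = 10^((m - M + 5)/5) = 10^((7.1 - 2.2 + 5)/5) = 95.4993

95.4993 pc


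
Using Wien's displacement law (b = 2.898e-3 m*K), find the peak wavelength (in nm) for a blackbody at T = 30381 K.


lam_max = b / T = 2.898e-3 / 30381 = 9.539e-08 m = 95.3886 nm

95.3886 nm


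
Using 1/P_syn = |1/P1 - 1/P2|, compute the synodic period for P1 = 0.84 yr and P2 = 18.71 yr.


1/P_syn = |1/P1 - 1/P2| = |1/0.84 - 1/18.71| => P_syn = 0.8795

0.8795 years


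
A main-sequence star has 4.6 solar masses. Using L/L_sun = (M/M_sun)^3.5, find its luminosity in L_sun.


L/L_sun = (M/M_sun)^3.5 = 4.6^3.5 = 208.7625

208.7625 L_sun


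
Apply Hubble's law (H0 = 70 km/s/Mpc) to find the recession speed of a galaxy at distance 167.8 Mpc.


v = H0 * d = 70 * 167.8 = 11746.0

11746.0 km/s


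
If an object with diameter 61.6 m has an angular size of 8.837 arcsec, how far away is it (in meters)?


D = size / theta_rad, theta_rad = 8.837 * pi/(180*3600) = 4.284e-05, D = 1.438e+06

1.438e+06 m


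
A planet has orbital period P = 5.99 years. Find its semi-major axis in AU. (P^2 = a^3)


a = P^(2/3) = 5.99^(2/3) = 3.2983

3.2983 AU


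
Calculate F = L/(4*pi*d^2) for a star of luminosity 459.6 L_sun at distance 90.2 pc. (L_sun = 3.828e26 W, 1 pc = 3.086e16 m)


F = L / (4*pi*d^2) = 1.759e+29 / (4*pi*(2.784e+18)^2) = 1.807e-09

1.807e-09 W/m^2


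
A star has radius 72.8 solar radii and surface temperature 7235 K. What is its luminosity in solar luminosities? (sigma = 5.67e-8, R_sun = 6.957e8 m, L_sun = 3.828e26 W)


R = 72.8 * 6.957e8 m = 5.064696e+10 m. L = 4*pi*R^2*sigma*T^4 = 4*pi*(5.064696e+10)^2 * 5.67e-8 * 7235^4 = 5.007879036e+30 W. L/L_sun = 5.007879036e+30 / 3.828e26 = 13082.2336

13082.2336 L_sun


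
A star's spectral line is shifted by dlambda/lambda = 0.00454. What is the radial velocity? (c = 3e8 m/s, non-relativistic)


v = (dlambda/lambda) * c = 0.00454 * 3e8 = 1.362e+06

1.362e+06 m/s


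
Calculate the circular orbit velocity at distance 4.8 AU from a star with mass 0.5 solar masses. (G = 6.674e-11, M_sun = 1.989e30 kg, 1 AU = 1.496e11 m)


v = sqrt(GM/r) = sqrt(6.674e-11 * 9.945e+29 / 7.181e+11) = 9614.1098

9614.1098 m/s


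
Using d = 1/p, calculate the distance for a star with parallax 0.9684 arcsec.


d = 1/p = 1/0.9684 = 1.0326

1.0326 pc


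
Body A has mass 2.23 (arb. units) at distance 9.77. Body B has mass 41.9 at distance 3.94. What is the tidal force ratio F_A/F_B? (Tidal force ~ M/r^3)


Ratio = (M1/r1^3) / (M2/r2^3) = (2.23/9.77^3) / (41.9/3.94^3) = 0.0035

0.0035


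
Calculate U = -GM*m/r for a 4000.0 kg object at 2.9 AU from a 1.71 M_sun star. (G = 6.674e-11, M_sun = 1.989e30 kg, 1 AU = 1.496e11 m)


M = 1.71 * 1.989e30 kg = 3.40119e+30 kg; r = 2.9 AU * 1.496e11 m/AU = 4.3384e+11 m. U = -GM*m/r = -(6.674e-11 * 3.40119e+30 * 4000.0) / 4.3384e+11 = -2.093e+12

-2.093e+12 J


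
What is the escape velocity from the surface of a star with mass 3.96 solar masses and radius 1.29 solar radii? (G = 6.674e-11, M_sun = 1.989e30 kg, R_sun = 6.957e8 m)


M = 3.96 * 1.989e30 kg = 7.87644e+30 kg; R = 1.29 * 6.957e8 m = 8.97453e+08 m. v_esc = sqrt(2GM/R) = sqrt(2 * 6.674e-11 * 7.87644e+30 / 8.97453e+08) = 1.082e+06

1.082e+06 m/s
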